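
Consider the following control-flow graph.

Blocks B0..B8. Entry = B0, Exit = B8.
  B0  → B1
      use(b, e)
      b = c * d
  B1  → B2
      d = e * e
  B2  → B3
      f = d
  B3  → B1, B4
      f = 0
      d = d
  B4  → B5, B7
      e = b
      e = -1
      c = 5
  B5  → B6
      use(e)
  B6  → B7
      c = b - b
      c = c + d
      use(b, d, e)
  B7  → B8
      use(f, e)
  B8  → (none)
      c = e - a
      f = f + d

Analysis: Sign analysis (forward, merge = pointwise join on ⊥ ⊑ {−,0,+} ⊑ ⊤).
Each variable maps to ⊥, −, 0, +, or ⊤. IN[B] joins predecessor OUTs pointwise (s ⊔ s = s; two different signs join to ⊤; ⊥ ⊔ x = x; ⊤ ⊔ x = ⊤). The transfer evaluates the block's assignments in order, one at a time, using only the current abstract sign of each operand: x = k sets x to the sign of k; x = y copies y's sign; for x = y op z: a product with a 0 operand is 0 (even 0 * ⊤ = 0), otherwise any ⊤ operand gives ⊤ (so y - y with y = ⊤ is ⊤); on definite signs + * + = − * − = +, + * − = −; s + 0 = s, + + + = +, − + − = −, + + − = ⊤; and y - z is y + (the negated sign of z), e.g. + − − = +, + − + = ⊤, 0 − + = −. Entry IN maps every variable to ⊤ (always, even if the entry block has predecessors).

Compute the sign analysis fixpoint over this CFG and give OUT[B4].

Per-block solution:
  B0:   IN=(all ⊤)   OUT=(all ⊤)
  B1:   IN=(all ⊤)   OUT=(all ⊤)
  B2:   IN=(all ⊤)   OUT=(all ⊤)
  B3:   IN=(all ⊤)   OUT={f:0; rest ⊤}
  B4:   IN={f:0; rest ⊤}   OUT={c:+, e:-, f:0; rest ⊤}
  B5:   IN={c:+, e:-, f:0; rest ⊤}   OUT={c:+, e:-, f:0; rest ⊤}
  B6:   IN={c:+, e:-, f:0; rest ⊤}   OUT={e:-, f:0; rest ⊤}
  B7:   IN={e:-, f:0; rest ⊤}   OUT={e:-, f:0; rest ⊤}
  B8:   IN={e:-, f:0; rest ⊤}   OUT={e:-; rest ⊤}

Merge at B4: IN[B4] = OUT[B3] = {a: ⊤, b: ⊤, c: ⊤, d: ⊤, e: ⊤, f: 0}
Applying B4's transfer function to that IN value gives OUT[B4] (row B4 above).

Answer: {a: ⊤, b: ⊤, c: +, d: ⊤, e: -, f: 0}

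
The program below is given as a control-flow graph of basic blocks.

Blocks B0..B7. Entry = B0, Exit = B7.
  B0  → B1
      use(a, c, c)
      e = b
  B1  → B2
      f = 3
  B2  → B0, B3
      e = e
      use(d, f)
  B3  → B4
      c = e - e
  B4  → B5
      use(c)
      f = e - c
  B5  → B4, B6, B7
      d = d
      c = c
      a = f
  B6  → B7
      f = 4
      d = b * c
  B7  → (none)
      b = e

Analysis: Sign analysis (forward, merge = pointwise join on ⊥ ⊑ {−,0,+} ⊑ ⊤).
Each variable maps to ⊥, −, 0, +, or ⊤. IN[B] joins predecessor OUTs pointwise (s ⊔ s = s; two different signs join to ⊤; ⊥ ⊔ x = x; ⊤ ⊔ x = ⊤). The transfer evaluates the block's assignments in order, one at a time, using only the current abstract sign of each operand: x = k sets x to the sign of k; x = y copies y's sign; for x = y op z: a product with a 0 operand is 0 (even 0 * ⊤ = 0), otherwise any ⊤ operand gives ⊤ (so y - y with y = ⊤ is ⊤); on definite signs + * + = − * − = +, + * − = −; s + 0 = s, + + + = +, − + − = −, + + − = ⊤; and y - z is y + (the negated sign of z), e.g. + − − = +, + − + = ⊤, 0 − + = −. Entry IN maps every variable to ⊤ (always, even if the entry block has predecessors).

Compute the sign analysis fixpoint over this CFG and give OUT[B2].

Answer: {a: ⊤, b: ⊤, c: ⊤, d: ⊤, e: ⊤, f: +}

Derivation:
Per-block solution:
  B0:  IN=(all ⊤)  OUT=(all ⊤)
  B1:  IN=(all ⊤)  OUT={f:+; rest ⊤}
  B2:  IN={f:+; rest ⊤}  OUT={f:+; rest ⊤}
  B3:  IN={f:+; rest ⊤}  OUT={f:+; rest ⊤}
  B4:  IN=(all ⊤)  OUT=(all ⊤)
  B5:  IN=(all ⊤)  OUT=(all ⊤)
  B6:  IN=(all ⊤)  OUT={f:+; rest ⊤}
  B7:  IN=(all ⊤)  OUT=(all ⊤)

Merge at B2: IN[B2] = OUT[B1] = {a: ⊤, b: ⊤, c: ⊤, d: ⊤, e: ⊤, f: +}
Applying B2's transfer function to that IN value gives OUT[B2] (row B2 above).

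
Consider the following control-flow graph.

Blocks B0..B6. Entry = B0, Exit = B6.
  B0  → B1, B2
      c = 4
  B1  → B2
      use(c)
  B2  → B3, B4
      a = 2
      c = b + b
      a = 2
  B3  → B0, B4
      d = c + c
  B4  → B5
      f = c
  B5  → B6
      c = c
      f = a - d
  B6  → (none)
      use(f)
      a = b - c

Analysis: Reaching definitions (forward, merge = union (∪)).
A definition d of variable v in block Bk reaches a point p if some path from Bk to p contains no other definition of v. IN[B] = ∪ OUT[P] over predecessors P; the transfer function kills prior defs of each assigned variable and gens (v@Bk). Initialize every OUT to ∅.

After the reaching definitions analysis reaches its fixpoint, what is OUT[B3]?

Fixpoint table:
  B0:   IN={a@B2, c@B2, d@B3}   OUT={a@B2, c@B0, d@B3}
  B1:   IN={a@B2, c@B0, d@B3}   OUT={a@B2, c@B0, d@B3}
  B2:   IN={a@B2, c@B0, d@B3}   OUT={a@B2, c@B2, d@B3}
  B3:   IN={a@B2, c@B2, d@B3}   OUT={a@B2, c@B2, d@B3}
  B4:   IN={a@B2, c@B2, d@B3}   OUT={a@B2, c@B2, d@B3, f@B4}
  B5:   IN={a@B2, c@B2, d@B3, f@B4}   OUT={a@B2, c@B5, d@B3, f@B5}
  B6:   IN={a@B2, c@B5, d@B3, f@B5}   OUT={a@B6, c@B5, d@B3, f@B5}

Merge at B3: IN[B3] = OUT[B2] = {a@B2, c@B2, d@B3}
Applying B3's transfer function to that IN value gives OUT[B3] (row B3 above).

Answer: {a@B2, c@B2, d@B3}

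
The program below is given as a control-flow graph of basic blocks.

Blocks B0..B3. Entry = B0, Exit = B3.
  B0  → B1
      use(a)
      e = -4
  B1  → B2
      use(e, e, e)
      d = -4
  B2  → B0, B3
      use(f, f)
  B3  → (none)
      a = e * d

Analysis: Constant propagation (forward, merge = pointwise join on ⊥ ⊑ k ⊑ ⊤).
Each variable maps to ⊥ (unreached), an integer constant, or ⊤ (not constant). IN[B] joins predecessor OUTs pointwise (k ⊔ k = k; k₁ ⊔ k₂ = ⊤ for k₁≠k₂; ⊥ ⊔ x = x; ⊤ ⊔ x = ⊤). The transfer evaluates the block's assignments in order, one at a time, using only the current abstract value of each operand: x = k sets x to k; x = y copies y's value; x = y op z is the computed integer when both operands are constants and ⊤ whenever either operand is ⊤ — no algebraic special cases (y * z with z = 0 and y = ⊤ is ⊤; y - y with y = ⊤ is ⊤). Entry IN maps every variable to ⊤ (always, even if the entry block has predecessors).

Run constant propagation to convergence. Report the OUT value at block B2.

Answer: {a: ⊤, b: ⊤, c: ⊤, d: -4, e: -4, f: ⊤}

Trace:
Converged values:
  B0: | IN=(all ⊤) | OUT={e:-4; rest ⊤}
  B1: | IN={e:-4; rest ⊤} | OUT={d:-4, e:-4; rest ⊤}
  B2: | IN={d:-4, e:-4; rest ⊤} | OUT={d:-4, e:-4; rest ⊤}
  B3: | IN={d:-4, e:-4; rest ⊤} | OUT={a:16, d:-4, e:-4; rest ⊤}

Merge at B2: IN[B2] = OUT[B1] = {a: ⊤, b: ⊤, c: ⊤, d: -4, e: -4, f: ⊤}
Applying B2's transfer function to that IN value gives OUT[B2] (row B2 above).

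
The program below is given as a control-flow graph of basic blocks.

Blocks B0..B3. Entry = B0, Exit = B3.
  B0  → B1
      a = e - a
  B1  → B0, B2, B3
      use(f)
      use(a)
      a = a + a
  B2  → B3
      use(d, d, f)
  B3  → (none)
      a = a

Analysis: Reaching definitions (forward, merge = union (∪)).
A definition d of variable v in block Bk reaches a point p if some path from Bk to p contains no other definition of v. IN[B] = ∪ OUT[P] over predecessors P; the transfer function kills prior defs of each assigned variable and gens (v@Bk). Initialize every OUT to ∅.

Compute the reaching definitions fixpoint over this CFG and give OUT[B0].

Answer: {a@B0}

Working:
Per-block solution:
  B0: | IN={a@B1} | OUT={a@B0}
  B1: | IN={a@B0} | OUT={a@B1}
  B2: | IN={a@B1} | OUT={a@B1}
  B3: | IN={a@B1} | OUT={a@B3}

Merge at B0 (entry node, so the boundary value {} is joined with the incoming edge(s)): IN[B0] = {} ⊔ OUT[B1] = {a@B1}
Applying B0's transfer function to that IN value gives OUT[B0] (row B0 above).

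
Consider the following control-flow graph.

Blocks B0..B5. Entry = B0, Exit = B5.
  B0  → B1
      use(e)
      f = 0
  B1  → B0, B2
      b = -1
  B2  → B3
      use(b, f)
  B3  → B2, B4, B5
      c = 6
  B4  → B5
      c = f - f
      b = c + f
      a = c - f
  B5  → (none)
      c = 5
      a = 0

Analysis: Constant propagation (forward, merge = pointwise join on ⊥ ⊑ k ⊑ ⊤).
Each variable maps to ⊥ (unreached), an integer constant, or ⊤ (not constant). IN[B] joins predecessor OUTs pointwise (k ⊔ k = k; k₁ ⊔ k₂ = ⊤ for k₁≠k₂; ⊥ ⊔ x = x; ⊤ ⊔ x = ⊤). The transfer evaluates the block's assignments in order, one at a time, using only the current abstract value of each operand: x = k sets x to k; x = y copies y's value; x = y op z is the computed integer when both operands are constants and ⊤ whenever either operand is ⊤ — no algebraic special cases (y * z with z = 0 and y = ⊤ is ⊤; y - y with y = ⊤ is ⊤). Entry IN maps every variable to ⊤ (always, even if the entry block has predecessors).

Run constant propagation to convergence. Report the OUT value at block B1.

Fixpoint table:
  B0: | IN=(all ⊤) | OUT={f:0; rest ⊤}
  B1: | IN={f:0; rest ⊤} | OUT={b:-1, f:0; rest ⊤}
  B2: | IN={b:-1, f:0; rest ⊤} | OUT={b:-1, f:0; rest ⊤}
  B3: | IN={b:-1, f:0; rest ⊤} | OUT={b:-1, c:6, f:0; rest ⊤}
  B4: | IN={b:-1, c:6, f:0; rest ⊤} | OUT={a:0, b:0, c:0, f:0; rest ⊤}
  B5: | IN={f:0; rest ⊤} | OUT={a:0, c:5, f:0; rest ⊤}

Merge at B1: IN[B1] = OUT[B0] = {a: ⊤, b: ⊤, c: ⊤, d: ⊤, e: ⊤, f: 0}
Applying B1's transfer function to that IN value gives OUT[B1] (row B1 above).

Answer: {a: ⊤, b: -1, c: ⊤, d: ⊤, e: ⊤, f: 0}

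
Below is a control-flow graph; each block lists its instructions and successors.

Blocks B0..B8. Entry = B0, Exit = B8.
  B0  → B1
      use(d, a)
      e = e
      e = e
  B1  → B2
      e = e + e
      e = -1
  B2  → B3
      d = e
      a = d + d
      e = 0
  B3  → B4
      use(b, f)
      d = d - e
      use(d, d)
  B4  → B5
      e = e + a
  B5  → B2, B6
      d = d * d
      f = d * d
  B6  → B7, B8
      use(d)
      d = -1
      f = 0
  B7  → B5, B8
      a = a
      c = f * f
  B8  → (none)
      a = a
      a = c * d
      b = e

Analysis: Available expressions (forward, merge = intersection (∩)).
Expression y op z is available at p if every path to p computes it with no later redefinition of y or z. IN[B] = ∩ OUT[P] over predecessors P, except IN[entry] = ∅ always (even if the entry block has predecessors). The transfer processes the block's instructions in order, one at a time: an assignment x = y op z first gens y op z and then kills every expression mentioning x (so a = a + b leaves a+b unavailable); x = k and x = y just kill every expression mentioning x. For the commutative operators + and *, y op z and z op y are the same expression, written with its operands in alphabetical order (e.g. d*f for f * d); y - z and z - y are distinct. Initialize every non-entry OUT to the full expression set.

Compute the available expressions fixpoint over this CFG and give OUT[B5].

Per-block solution:
  B0:   IN={}   OUT={}
  B1:   IN={}   OUT={}
  B2:   IN={}   OUT={d+d}
  B3:   IN={d+d}   OUT={}
  B4:   IN={}   OUT={}
  B5:   IN={}   OUT={d*d}
  B6:   IN={d*d}   OUT={}
  B7:   IN={}   OUT={f*f}
  B8:   IN={}   OUT={c*d}

Merge at B5: IN[B5] = OUT[B4] ∩ OUT[B7] = {}
Applying B5's transfer function to that IN value gives OUT[B5] (row B5 above).

Answer: {d*d}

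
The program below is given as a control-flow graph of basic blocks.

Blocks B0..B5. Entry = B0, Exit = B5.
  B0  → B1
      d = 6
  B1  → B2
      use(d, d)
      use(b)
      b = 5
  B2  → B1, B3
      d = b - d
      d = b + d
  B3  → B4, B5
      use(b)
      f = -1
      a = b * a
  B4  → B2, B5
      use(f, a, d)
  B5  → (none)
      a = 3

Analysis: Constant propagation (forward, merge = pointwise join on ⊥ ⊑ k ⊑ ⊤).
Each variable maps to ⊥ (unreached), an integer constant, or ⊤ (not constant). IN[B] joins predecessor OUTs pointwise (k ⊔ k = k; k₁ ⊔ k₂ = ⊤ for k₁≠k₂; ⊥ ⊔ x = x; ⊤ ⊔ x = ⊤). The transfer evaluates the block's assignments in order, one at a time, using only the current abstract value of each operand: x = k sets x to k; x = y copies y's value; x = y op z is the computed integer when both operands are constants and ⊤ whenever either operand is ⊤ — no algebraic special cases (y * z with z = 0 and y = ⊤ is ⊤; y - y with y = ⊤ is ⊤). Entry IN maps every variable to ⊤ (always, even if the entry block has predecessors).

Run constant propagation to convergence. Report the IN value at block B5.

Per-block solution:
  B0:  IN=(all ⊤)  OUT={d:6; rest ⊤}
  B1:  IN=(all ⊤)  OUT={b:5; rest ⊤}
  B2:  IN={b:5; rest ⊤}  OUT={b:5; rest ⊤}
  B3:  IN={b:5; rest ⊤}  OUT={b:5, f:-1; rest ⊤}
  B4:  IN={b:5, f:-1; rest ⊤}  OUT={b:5, f:-1; rest ⊤}
  B5:  IN={b:5, f:-1; rest ⊤}  OUT={a:3, b:5, f:-1; rest ⊤}

Merge at B5: IN[B5] = OUT[B3] ⊔ OUT[B4] = {a: ⊤, b: 5, c: ⊤, d: ⊤, e: ⊤, f: -1}

Answer: {a: ⊤, b: 5, c: ⊤, d: ⊤, e: ⊤, f: -1}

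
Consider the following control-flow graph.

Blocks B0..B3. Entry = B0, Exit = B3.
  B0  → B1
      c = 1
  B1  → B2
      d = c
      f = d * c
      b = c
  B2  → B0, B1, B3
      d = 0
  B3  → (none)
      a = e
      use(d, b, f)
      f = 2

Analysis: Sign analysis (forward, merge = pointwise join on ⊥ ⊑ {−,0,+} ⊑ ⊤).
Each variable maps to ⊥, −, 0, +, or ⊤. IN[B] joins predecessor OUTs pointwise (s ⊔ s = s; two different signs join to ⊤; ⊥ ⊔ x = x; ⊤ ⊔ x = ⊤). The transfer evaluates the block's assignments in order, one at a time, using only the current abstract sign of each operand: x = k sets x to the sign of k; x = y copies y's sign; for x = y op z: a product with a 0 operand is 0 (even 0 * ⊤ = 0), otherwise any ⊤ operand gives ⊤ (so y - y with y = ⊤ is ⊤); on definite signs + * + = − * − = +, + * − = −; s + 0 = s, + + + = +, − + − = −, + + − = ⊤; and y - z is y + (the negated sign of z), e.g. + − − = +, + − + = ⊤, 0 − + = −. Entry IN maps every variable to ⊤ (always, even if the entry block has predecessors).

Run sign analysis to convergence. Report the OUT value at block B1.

Fixpoint table:
  B0:   IN=(all ⊤)   OUT={c:+; rest ⊤}
  B1:   IN={c:+; rest ⊤}   OUT={b:+, c:+, d:+, f:+; rest ⊤}
  B2:   IN={b:+, c:+, d:+, f:+; rest ⊤}   OUT={b:+, c:+, d:0, f:+; rest ⊤}
  B3:   IN={b:+, c:+, d:0, f:+; rest ⊤}   OUT={b:+, c:+, d:0, f:+; rest ⊤}

Merge at B1: IN[B1] = OUT[B0] ⊔ OUT[B2] = {a: ⊤, b: ⊤, c: +, d: ⊤, e: ⊤, f: ⊤}
Applying B1's transfer function to that IN value gives OUT[B1] (row B1 above).

Answer: {a: ⊤, b: +, c: +, d: +, e: ⊤, f: +}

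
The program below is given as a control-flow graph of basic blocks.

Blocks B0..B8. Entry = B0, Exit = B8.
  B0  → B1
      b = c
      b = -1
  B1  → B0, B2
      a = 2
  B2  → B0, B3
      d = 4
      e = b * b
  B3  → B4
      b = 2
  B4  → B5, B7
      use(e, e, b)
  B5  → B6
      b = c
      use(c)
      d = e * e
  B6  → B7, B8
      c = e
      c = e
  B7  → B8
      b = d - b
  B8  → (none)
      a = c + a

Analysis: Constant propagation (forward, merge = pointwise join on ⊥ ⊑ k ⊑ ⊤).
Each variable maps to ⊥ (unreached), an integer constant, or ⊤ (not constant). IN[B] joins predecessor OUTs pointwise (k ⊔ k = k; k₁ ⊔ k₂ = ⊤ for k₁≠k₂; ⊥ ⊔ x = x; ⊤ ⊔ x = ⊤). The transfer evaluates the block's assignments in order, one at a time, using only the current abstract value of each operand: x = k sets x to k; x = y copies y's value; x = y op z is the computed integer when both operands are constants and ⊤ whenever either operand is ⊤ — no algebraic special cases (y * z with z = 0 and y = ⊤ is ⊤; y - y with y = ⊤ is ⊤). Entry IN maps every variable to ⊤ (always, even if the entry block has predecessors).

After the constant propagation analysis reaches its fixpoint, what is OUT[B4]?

Answer: {a: 2, b: 2, c: ⊤, d: 4, e: 1, f: ⊤}

Trace:
Per-block solution:
  B0:  IN=(all ⊤)  OUT={b:-1; rest ⊤}
  B1:  IN={b:-1; rest ⊤}  OUT={a:2, b:-1; rest ⊤}
  B2:  IN={a:2, b:-1; rest ⊤}  OUT={a:2, b:-1, d:4, e:1; rest ⊤}
  B3:  IN={a:2, b:-1, d:4, e:1; rest ⊤}  OUT={a:2, b:2, d:4, e:1; rest ⊤}
  B4:  IN={a:2, b:2, d:4, e:1; rest ⊤}  OUT={a:2, b:2, d:4, e:1; rest ⊤}
  B5:  IN={a:2, b:2, d:4, e:1; rest ⊤}  OUT={a:2, d:1, e:1; rest ⊤}
  B6:  IN={a:2, d:1, e:1; rest ⊤}  OUT={a:2, c:1, d:1, e:1; rest ⊤}
  B7:  IN={a:2, e:1; rest ⊤}  OUT={a:2, e:1; rest ⊤}
  B8:  IN={a:2, e:1; rest ⊤}  OUT={e:1; rest ⊤}

Merge at B4: IN[B4] = OUT[B3] = {a: 2, b: 2, c: ⊤, d: 4, e: 1, f: ⊤}
Applying B4's transfer function to that IN value gives OUT[B4] (row B4 above).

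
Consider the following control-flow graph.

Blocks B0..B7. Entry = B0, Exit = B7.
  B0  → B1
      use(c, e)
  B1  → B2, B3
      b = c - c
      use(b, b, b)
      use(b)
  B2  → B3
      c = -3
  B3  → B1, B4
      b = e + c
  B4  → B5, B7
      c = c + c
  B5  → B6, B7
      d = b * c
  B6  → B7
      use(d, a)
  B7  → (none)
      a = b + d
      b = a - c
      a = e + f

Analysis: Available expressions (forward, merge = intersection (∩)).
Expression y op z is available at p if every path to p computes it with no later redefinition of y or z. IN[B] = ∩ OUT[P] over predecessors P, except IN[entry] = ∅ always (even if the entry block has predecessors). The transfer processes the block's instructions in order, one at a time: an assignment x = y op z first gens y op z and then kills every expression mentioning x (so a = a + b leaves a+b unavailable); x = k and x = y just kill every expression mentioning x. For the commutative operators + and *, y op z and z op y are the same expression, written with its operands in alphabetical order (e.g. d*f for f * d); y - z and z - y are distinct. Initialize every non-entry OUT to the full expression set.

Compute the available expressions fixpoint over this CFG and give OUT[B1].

Per-block solution:
  B0:   IN={}   OUT={}
  B1:   IN={}   OUT={c-c}
  B2:   IN={c-c}   OUT={}
  B3:   IN={}   OUT={c+e}
  B4:   IN={c+e}   OUT={}
  B5:   IN={}   OUT={b*c}
  B6:   IN={b*c}   OUT={b*c}
  B7:   IN={}   OUT={e+f}

Merge at B1: IN[B1] = OUT[B0] ∩ OUT[B3] = {}
Applying B1's transfer function to that IN value gives OUT[B1] (row B1 above).

Answer: {c-c}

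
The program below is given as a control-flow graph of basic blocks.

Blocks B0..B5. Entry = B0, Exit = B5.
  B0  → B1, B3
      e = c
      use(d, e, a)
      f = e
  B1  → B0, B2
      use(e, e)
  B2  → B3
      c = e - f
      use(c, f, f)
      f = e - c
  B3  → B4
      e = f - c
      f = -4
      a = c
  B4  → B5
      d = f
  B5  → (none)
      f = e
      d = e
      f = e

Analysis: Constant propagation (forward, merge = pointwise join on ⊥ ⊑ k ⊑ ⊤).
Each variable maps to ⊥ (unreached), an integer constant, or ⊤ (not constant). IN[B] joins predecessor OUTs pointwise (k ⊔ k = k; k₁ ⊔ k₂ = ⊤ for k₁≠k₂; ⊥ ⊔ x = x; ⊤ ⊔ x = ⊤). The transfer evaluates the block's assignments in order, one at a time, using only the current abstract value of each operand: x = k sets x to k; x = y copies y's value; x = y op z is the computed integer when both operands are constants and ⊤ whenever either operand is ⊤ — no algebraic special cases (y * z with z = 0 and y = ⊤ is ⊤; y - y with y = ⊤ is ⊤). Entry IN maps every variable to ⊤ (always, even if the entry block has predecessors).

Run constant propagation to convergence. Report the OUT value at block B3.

Per-block solution:
  B0:  IN=(all ⊤)  OUT=(all ⊤)
  B1:  IN=(all ⊤)  OUT=(all ⊤)
  B2:  IN=(all ⊤)  OUT=(all ⊤)
  B3:  IN=(all ⊤)  OUT={f:-4; rest ⊤}
  B4:  IN={f:-4; rest ⊤}  OUT={d:-4, f:-4; rest ⊤}
  B5:  IN={d:-4, f:-4; rest ⊤}  OUT=(all ⊤)

Merge at B3: IN[B3] = OUT[B0] ⊔ OUT[B2] = {a: ⊤, b: ⊤, c: ⊤, d: ⊤, e: ⊤, f: ⊤}
Applying B3's transfer function to that IN value gives OUT[B3] (row B3 above).

Answer: {a: ⊤, b: ⊤, c: ⊤, d: ⊤, e: ⊤, f: -4}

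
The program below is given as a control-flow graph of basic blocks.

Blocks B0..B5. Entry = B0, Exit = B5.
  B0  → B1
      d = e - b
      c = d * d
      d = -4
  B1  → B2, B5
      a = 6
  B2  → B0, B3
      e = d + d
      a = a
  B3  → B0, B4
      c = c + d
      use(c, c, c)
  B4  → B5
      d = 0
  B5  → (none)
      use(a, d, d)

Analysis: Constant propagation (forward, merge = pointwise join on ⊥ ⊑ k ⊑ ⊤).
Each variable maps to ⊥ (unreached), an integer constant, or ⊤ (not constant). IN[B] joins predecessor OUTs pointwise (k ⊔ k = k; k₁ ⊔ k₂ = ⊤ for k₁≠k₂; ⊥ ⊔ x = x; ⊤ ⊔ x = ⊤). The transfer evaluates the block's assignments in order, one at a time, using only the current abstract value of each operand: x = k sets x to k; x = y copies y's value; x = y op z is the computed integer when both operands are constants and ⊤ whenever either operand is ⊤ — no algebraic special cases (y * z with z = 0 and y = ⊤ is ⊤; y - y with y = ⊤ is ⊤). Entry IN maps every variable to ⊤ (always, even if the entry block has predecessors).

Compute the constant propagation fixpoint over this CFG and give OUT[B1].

Answer: {a: 6, b: ⊤, c: ⊤, d: -4, e: ⊤, f: ⊤}

Trace:
Fixpoint table:
  B0:  IN=(all ⊤)  OUT={d:-4; rest ⊤}
  B1:  IN={d:-4; rest ⊤}  OUT={a:6, d:-4; rest ⊤}
  B2:  IN={a:6, d:-4; rest ⊤}  OUT={a:6, d:-4, e:-8; rest ⊤}
  B3:  IN={a:6, d:-4, e:-8; rest ⊤}  OUT={a:6, d:-4, e:-8; rest ⊤}
  B4:  IN={a:6, d:-4, e:-8; rest ⊤}  OUT={a:6, d:0, e:-8; rest ⊤}
  B5:  IN={a:6; rest ⊤}  OUT={a:6; rest ⊤}

Merge at B1: IN[B1] = OUT[B0] = {a: ⊤, b: ⊤, c: ⊤, d: -4, e: ⊤, f: ⊤}
Applying B1's transfer function to that IN value gives OUT[B1] (row B1 above).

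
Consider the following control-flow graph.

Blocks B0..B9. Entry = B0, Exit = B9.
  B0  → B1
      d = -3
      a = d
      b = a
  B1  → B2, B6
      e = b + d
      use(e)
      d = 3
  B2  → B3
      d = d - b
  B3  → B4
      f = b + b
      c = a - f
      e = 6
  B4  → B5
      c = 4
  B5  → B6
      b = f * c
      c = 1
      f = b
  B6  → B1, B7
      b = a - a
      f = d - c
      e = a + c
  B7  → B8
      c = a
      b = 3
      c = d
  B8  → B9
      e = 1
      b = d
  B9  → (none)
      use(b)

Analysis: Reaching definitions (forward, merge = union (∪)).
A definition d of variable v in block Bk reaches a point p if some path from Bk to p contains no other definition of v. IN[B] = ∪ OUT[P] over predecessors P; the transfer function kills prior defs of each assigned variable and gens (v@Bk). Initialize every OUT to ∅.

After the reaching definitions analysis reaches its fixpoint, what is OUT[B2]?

Per-block solution:
  B0:  IN={}  OUT={a@B0, b@B0, d@B0}
  B1:  IN={a@B0, b@B0, b@B6, c@B5, d@B0, d@B1, d@B2, e@B6, f@B6}  OUT={a@B0, b@B0, b@B6, c@B5, d@B1, e@B1, f@B6}
  B2:  IN={a@B0, b@B0, b@B6, c@B5, d@B1, e@B1, f@B6}  OUT={a@B0, b@B0, b@B6, c@B5, d@B2, e@B1, f@B6}
  B3:  IN={a@B0, b@B0, b@B6, c@B5, d@B2, e@B1, f@B6}  OUT={a@B0, b@B0, b@B6, c@B3, d@B2, e@B3, f@B3}
  B4:  IN={a@B0, b@B0, b@B6, c@B3, d@B2, e@B3, f@B3}  OUT={a@B0, b@B0, b@B6, c@B4, d@B2, e@B3, f@B3}
  B5:  IN={a@B0, b@B0, b@B6, c@B4, d@B2, e@B3, f@B3}  OUT={a@B0, b@B5, c@B5, d@B2, e@B3, f@B5}
  B6:  IN={a@B0, b@B0, b@B5, b@B6, c@B5, d@B1, d@B2, e@B1, e@B3, f@B5, f@B6}  OUT={a@B0, b@B6, c@B5, d@B1, d@B2, e@B6, f@B6}
  B7:  IN={a@B0, b@B6, c@B5, d@B1, d@B2, e@B6, f@B6}  OUT={a@B0, b@B7, c@B7, d@B1, d@B2, e@B6, f@B6}
  B8:  IN={a@B0, b@B7, c@B7, d@B1, d@B2, e@B6, f@B6}  OUT={a@B0, b@B8, c@B7, d@B1, d@B2, e@B8, f@B6}
  B9:  IN={a@B0, b@B8, c@B7, d@B1, d@B2, e@B8, f@B6}  OUT={a@B0, b@B8, c@B7, d@B1, d@B2, e@B8, f@B6}

Merge at B2: IN[B2] = OUT[B1] = {a@B0, b@B0, b@B6, c@B5, d@B1, e@B1, f@B6}
Applying B2's transfer function to that IN value gives OUT[B2] (row B2 above).

Answer: {a@B0, b@B0, b@B6, c@B5, d@B2, e@B1, f@B6}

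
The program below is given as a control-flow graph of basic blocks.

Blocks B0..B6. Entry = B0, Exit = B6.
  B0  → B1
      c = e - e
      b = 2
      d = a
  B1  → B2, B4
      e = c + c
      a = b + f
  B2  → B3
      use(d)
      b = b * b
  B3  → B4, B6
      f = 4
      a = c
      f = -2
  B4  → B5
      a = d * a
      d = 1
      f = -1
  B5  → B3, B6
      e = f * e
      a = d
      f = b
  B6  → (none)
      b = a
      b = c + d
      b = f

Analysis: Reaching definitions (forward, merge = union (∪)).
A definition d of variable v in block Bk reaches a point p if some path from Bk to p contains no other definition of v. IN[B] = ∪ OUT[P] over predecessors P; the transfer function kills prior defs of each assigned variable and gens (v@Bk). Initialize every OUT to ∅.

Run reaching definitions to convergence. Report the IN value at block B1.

Converged values:
  B0: | IN={} | OUT={b@B0, c@B0, d@B0}
  B1: | IN={b@B0, c@B0, d@B0} | OUT={a@B1, b@B0, c@B0, d@B0, e@B1}
  B2: | IN={a@B1, b@B0, c@B0, d@B0, e@B1} | OUT={a@B1, b@B2, c@B0, d@B0, e@B1}
  B3: | IN={a@B1, a@B5, b@B0, b@B2, c@B0, d@B0, d@B4, e@B1, e@B5, f@B5} | OUT={a@B3, b@B0, b@B2, c@B0, d@B0, d@B4, e@B1, e@B5, f@B3}
  B4: | IN={a@B1, a@B3, b@B0, b@B2, c@B0, d@B0, d@B4, e@B1, e@B5, f@B3} | OUT={a@B4, b@B0, b@B2, c@B0, d@B4, e@B1, e@B5, f@B4}
  B5: | IN={a@B4, b@B0, b@B2, c@B0, d@B4, e@B1, e@B5, f@B4} | OUT={a@B5, b@B0, b@B2, c@B0, d@B4, e@B5, f@B5}
  B6: | IN={a@B3, a@B5, b@B0, b@B2, c@B0, d@B0, d@B4, e@B1, e@B5, f@B3, f@B5} | OUT={a@B3, a@B5, b@B6, c@B0, d@B0, d@B4, e@B1, e@B5, f@B3, f@B5}

Merge at B1: IN[B1] = OUT[B0] = {b@B0, c@B0, d@B0}

Answer: {b@B0, c@B0, d@B0}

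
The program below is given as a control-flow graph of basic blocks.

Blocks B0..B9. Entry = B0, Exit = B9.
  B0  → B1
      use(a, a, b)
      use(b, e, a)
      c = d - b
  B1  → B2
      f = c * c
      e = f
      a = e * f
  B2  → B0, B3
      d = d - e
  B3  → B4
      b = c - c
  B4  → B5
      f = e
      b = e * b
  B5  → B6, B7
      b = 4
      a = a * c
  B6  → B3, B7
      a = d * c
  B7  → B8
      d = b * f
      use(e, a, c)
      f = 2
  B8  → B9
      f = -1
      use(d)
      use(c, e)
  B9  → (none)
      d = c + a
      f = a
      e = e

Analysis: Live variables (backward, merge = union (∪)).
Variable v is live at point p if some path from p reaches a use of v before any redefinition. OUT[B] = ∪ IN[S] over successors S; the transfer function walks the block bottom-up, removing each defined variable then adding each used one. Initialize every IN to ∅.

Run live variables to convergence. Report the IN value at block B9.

Per-block solution:
  B0:  IN={a, b, d, e}  OUT={b, c, d}
  B1:  IN={b, c, d}  OUT={a, b, c, d, e}
  B2:  IN={a, b, c, d, e}  OUT={a, b, c, d, e}
  B3:  IN={a, c, d, e}  OUT={a, b, c, d, e}
  B4:  IN={a, b, c, d, e}  OUT={a, c, d, e, f}
  B5:  IN={a, c, d, e, f}  OUT={a, b, c, d, e, f}
  B6:  IN={b, c, d, e, f}  OUT={a, b, c, d, e, f}
  B7:  IN={a, b, c, e, f}  OUT={a, c, d, e}
  B8:  IN={a, c, d, e}  OUT={a, c, e}
  B9:  IN={a, c, e}  OUT={}

B9 is the boundary node: OUT[B9] = {}
Applying B9's transfer function to that OUT value gives IN[B9] (row B9 above).

Answer: {a, c, e}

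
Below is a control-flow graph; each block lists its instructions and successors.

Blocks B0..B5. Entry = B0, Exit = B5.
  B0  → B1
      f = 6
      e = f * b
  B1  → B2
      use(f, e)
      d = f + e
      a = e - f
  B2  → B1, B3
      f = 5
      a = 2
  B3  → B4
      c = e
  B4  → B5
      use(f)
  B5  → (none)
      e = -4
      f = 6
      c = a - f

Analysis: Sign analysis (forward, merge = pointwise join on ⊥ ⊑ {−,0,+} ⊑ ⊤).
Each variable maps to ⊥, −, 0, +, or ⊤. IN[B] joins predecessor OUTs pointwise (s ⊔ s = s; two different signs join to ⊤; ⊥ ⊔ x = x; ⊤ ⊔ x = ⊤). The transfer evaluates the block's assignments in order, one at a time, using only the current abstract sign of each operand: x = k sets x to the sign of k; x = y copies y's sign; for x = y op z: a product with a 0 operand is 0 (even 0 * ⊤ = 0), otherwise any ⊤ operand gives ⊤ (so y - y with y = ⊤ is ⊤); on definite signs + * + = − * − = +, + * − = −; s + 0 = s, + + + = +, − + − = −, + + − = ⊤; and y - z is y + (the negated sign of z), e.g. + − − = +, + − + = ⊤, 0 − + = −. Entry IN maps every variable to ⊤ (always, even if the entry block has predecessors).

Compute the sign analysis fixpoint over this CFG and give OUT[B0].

Answer: {a: ⊤, b: ⊤, c: ⊤, d: ⊤, e: ⊤, f: +}

Trace:
Per-block solution:
  B0:   IN=(all ⊤)   OUT={f:+; rest ⊤}
  B1:   IN={f:+; rest ⊤}   OUT={f:+; rest ⊤}
  B2:   IN={f:+; rest ⊤}   OUT={a:+, f:+; rest ⊤}
  B3:   IN={a:+, f:+; rest ⊤}   OUT={a:+, f:+; rest ⊤}
  B4:   IN={a:+, f:+; rest ⊤}   OUT={a:+, f:+; rest ⊤}
  B5:   IN={a:+, f:+; rest ⊤}   OUT={a:+, e:-, f:+; rest ⊤}

B0 is the boundary node: IN[B0] = {a: ⊤, b: ⊤, c: ⊤, d: ⊤, e: ⊤, f: ⊤}
Applying B0's transfer function to that IN value gives OUT[B0] (row B0 above).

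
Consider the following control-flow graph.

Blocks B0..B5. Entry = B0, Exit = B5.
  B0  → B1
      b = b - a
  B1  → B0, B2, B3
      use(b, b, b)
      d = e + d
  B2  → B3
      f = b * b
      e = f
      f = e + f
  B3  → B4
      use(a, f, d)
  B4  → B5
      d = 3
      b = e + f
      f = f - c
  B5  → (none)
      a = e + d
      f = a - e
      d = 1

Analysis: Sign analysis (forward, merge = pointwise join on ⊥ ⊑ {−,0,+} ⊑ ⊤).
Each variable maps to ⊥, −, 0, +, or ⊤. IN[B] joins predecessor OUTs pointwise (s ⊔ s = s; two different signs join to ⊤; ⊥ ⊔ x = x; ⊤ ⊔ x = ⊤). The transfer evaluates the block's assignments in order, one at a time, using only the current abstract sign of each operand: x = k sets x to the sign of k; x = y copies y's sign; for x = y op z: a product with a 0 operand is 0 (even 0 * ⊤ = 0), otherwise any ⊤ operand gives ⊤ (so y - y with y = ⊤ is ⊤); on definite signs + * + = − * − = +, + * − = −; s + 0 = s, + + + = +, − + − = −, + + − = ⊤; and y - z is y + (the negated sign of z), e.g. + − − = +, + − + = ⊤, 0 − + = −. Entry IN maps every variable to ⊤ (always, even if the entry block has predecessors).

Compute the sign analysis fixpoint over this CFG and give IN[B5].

Fixpoint table:
  B0: | IN=(all ⊤) | OUT=(all ⊤)
  B1: | IN=(all ⊤) | OUT=(all ⊤)
  B2: | IN=(all ⊤) | OUT=(all ⊤)
  B3: | IN=(all ⊤) | OUT=(all ⊤)
  B4: | IN=(all ⊤) | OUT={d:+; rest ⊤}
  B5: | IN={d:+; rest ⊤} | OUT={d:+; rest ⊤}

Merge at B5: IN[B5] = OUT[B4] = {a: ⊤, b: ⊤, c: ⊤, d: +, e: ⊤, f: ⊤}

Answer: {a: ⊤, b: ⊤, c: ⊤, d: +, e: ⊤, f: ⊤}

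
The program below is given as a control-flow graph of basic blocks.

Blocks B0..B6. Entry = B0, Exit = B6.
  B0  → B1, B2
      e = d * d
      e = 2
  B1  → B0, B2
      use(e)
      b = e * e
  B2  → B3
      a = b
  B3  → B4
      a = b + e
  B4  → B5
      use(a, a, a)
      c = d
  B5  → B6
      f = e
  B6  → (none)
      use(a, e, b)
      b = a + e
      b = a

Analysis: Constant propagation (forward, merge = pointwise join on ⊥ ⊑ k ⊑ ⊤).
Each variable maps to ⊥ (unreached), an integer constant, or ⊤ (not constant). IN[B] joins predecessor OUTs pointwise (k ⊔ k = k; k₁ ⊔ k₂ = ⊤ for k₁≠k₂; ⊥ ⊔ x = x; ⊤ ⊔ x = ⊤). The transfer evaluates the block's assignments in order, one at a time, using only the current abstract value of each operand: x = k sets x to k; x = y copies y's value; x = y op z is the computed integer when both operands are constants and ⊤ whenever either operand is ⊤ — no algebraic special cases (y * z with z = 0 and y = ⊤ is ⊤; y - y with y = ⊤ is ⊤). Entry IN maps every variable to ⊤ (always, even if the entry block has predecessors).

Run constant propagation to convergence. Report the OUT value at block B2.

Answer: {a: ⊤, b: ⊤, c: ⊤, d: ⊤, e: 2, f: ⊤}

Working:
Converged values:
  B0:  IN=(all ⊤)  OUT={e:2; rest ⊤}
  B1:  IN={e:2; rest ⊤}  OUT={b:4, e:2; rest ⊤}
  B2:  IN={e:2; rest ⊤}  OUT={e:2; rest ⊤}
  B3:  IN={e:2; rest ⊤}  OUT={e:2; rest ⊤}
  B4:  IN={e:2; rest ⊤}  OUT={e:2; rest ⊤}
  B5:  IN={e:2; rest ⊤}  OUT={e:2, f:2; rest ⊤}
  B6:  IN={e:2, f:2; rest ⊤}  OUT={e:2, f:2; rest ⊤}

Merge at B2: IN[B2] = OUT[B0] ⊔ OUT[B1] = {a: ⊤, b: ⊤, c: ⊤, d: ⊤, e: 2, f: ⊤}
Applying B2's transfer function to that IN value gives OUT[B2] (row B2 above).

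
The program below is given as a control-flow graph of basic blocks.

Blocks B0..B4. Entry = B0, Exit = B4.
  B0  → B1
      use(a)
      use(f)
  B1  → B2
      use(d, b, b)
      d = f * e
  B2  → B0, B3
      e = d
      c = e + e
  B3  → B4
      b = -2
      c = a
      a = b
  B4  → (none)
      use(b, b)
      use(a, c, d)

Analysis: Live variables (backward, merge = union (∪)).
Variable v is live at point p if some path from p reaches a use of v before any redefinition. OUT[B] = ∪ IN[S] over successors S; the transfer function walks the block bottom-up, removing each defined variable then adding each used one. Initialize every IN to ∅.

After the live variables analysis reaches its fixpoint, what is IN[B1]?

Per-block solution:
  B0:  IN={a, b, d, e, f}  OUT={a, b, d, e, f}
  B1:  IN={a, b, d, e, f}  OUT={a, b, d, f}
  B2:  IN={a, b, d, f}  OUT={a, b, d, e, f}
  B3:  IN={a, d}  OUT={a, b, c, d}
  B4:  IN={a, b, c, d}  OUT={}

Merge at B1: OUT[B1] = IN[B2] = {a, b, d, f}
Applying B1's transfer function to that OUT value gives IN[B1] (row B1 above).

Answer: {a, b, d, e, f}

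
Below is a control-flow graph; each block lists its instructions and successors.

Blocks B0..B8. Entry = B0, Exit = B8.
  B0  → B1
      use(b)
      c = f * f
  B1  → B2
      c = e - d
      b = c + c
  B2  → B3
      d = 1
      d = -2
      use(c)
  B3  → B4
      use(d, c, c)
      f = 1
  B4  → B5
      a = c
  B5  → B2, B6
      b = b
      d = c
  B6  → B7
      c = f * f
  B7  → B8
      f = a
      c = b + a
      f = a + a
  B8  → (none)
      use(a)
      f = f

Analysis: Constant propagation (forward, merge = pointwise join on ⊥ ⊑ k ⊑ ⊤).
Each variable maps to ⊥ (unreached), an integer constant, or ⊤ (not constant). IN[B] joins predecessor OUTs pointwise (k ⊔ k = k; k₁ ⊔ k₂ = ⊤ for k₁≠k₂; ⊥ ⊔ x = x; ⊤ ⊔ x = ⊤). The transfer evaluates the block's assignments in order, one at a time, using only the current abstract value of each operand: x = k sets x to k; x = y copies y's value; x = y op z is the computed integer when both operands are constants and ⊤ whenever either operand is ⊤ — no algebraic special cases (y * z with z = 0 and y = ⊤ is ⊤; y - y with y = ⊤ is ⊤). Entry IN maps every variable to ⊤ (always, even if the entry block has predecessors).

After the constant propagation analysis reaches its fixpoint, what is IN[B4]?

Converged values:
  B0: | IN=(all ⊤) | OUT=(all ⊤)
  B1: | IN=(all ⊤) | OUT=(all ⊤)
  B2: | IN=(all ⊤) | OUT={d:-2; rest ⊤}
  B3: | IN={d:-2; rest ⊤} | OUT={d:-2, f:1; rest ⊤}
  B4: | IN={d:-2, f:1; rest ⊤} | OUT={d:-2, f:1; rest ⊤}
  B5: | IN={d:-2, f:1; rest ⊤} | OUT={f:1; rest ⊤}
  B6: | IN={f:1; rest ⊤} | OUT={c:1, f:1; rest ⊤}
  B7: | IN={c:1, f:1; rest ⊤} | OUT=(all ⊤)
  B8: | IN=(all ⊤) | OUT=(all ⊤)

Merge at B4: IN[B4] = OUT[B3] = {a: ⊤, b: ⊤, c: ⊤, d: -2, e: ⊤, f: 1}

Answer: {a: ⊤, b: ⊤, c: ⊤, d: -2, e: ⊤, f: 1}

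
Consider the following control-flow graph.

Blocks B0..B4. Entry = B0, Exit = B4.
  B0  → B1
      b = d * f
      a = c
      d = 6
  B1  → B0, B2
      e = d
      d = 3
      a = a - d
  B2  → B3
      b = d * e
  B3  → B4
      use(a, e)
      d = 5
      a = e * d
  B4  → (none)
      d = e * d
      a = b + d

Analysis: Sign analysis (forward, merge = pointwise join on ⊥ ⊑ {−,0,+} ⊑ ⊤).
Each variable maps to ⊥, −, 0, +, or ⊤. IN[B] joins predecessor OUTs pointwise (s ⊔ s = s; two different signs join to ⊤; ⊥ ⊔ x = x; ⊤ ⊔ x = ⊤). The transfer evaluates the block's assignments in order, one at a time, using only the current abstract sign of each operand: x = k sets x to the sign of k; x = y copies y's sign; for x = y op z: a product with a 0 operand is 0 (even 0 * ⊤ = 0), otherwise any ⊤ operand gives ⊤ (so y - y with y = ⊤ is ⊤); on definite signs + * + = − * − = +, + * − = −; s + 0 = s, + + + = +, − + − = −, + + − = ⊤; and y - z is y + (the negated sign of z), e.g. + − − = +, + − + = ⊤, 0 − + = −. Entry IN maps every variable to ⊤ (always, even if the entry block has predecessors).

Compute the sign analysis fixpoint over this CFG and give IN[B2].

Converged values:
  B0: | IN=(all ⊤) | OUT={d:+; rest ⊤}
  B1: | IN={d:+; rest ⊤} | OUT={d:+, e:+; rest ⊤}
  B2: | IN={d:+, e:+; rest ⊤} | OUT={b:+, d:+, e:+; rest ⊤}
  B3: | IN={b:+, d:+, e:+; rest ⊤} | OUT={a:+, b:+, d:+, e:+; rest ⊤}
  B4: | IN={a:+, b:+, d:+, e:+; rest ⊤} | OUT={a:+, b:+, d:+, e:+; rest ⊤}

Merge at B2: IN[B2] = OUT[B1] = {a: ⊤, b: ⊤, c: ⊤, d: +, e: +, f: ⊤}

Answer: {a: ⊤, b: ⊤, c: ⊤, d: +, e: +, f: ⊤}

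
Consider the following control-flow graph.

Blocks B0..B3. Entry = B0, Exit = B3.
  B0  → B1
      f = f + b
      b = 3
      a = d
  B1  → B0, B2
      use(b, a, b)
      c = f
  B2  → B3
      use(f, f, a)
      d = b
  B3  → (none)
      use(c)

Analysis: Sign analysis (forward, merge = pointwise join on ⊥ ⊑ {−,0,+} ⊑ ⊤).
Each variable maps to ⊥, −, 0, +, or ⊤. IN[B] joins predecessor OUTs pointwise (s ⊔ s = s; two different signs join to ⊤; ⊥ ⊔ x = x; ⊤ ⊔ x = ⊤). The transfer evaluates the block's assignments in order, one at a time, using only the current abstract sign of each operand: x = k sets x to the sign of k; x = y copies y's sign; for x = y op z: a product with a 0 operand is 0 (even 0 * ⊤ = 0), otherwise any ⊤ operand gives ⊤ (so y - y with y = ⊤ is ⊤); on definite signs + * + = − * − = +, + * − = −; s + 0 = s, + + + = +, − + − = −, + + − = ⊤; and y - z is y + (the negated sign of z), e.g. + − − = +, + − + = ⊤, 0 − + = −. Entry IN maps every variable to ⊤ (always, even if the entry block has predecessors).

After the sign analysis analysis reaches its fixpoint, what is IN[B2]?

Answer: {a: ⊤, b: +, c: ⊤, d: ⊤, e: ⊤, f: ⊤}

Derivation:
Converged values:
  B0:  IN=(all ⊤)  OUT={b:+; rest ⊤}
  B1:  IN={b:+; rest ⊤}  OUT={b:+; rest ⊤}
  B2:  IN={b:+; rest ⊤}  OUT={b:+, d:+; rest ⊤}
  B3:  IN={b:+, d:+; rest ⊤}  OUT={b:+, d:+; rest ⊤}

Merge at B2: IN[B2] = OUT[B1] = {a: ⊤, b: +, c: ⊤, d: ⊤, e: ⊤, f: ⊤}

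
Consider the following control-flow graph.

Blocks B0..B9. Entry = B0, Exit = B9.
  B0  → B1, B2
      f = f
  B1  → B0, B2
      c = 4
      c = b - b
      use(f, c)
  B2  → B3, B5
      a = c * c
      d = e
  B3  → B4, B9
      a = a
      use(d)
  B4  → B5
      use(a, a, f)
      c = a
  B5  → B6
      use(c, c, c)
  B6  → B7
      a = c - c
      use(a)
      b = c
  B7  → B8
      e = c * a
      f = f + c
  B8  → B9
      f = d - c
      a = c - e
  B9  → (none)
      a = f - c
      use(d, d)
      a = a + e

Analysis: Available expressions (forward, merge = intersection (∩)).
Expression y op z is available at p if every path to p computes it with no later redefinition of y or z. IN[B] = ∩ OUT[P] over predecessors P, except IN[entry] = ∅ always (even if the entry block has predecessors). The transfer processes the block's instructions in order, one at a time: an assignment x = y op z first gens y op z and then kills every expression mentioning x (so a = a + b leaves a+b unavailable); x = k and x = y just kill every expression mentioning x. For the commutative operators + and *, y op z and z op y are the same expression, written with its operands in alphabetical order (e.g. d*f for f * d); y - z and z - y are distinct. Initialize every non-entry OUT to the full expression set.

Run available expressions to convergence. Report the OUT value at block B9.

Per-block solution:
  B0:  IN={}  OUT={}
  B1:  IN={}  OUT={b-b}
  B2:  IN={}  OUT={c*c}
  B3:  IN={c*c}  OUT={c*c}
  B4:  IN={c*c}  OUT={}
  B5:  IN={}  OUT={}
  B6:  IN={}  OUT={c-c}
  B7:  IN={c-c}  OUT={a*c, c-c}
  B8:  IN={a*c, c-c}  OUT={c-c, c-e, d-c}
  B9:  IN={}  OUT={f-c}

Merge at B9: IN[B9] = OUT[B3] ∩ OUT[B8] = {}
Applying B9's transfer function to that IN value gives OUT[B9] (row B9 above).

Answer: {f-c}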